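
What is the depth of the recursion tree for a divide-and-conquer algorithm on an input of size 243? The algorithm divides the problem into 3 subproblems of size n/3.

For divide and conquer with division factor 3:

Problem sizes at each level:
Level 0: 243
Level 1: 81
Level 2: 27
Level 3: 9
Level 4: 3
Level 5: 1

The root is level 0 and the size-1 base case is level 5 (the tree spans levels 0 through 5, i.e. 6 levels counting the root), so the depth is the number of divisions: log_3(243) = 5

The recursion tree depth is log_3(243) = 5. At each level, the problem size is divided by 3, so it takes 5 divisions to reduce to a base case of size 1. The algorithm makes 3 recursive calls at each level.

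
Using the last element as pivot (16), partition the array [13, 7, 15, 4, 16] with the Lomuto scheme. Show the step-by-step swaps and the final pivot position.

Lomuto partition with pivot = 16:

Initial array: [13, 7, 15, 4, 16]

arr[0]=13 <= 16: swap with position 0, array becomes [13, 7, 15, 4, 16]
arr[1]=7 <= 16: swap with position 1, array becomes [13, 7, 15, 4, 16]
arr[2]=15 <= 16: swap with position 2, array becomes [13, 7, 15, 4, 16]
arr[3]=4 <= 16: swap with position 3, array becomes [13, 7, 15, 4, 16]

Place pivot at position 4: [13, 7, 15, 4, 16]
Pivot position: 4

After partitioning with pivot 16, the array becomes [13, 7, 15, 4, 16]. The pivot is placed at index 4. All elements to the left of the pivot are <= 16, and all elements to the right are > 16.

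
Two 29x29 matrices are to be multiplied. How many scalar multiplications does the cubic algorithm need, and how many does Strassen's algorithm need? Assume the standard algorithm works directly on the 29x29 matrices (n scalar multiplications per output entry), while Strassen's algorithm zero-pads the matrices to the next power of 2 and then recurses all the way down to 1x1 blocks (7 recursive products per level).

Matrix multiplication for 29x29 matrices:

Strassen's algorithm requires power-of-2 dimensions. Pad 29x29 to 32x32 (next power of 2).

Standard algorithm: 29^3 = 24389 multiplications
Strassen's algorithm: 7^(log2(32)) = 7^5 = 16807 multiplications
Savings: 24389 - 16807 = 7582 multiplications

Standard: 24389 multiplications (29^3). Strassen: 16807 multiplications (7^5, after padding to 32x32). Strassen reduces 8 recursive multiplications to 7 at each level.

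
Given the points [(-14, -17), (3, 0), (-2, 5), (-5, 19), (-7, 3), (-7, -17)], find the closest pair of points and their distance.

Computing all pairwise distances among 6 points:

d((-14, -17), (3, 0)) = 24.0416
d((-14, -17), (-2, 5)) = 25.0599
d((-14, -17), (-5, 19)) = 37.108
d((-14, -17), (-7, 3)) = 21.1896
d((-14, -17), (-7, -17)) = 7.0
d((3, 0), (-2, 5)) = 7.0711
d((3, 0), (-5, 19)) = 20.6155
d((3, 0), (-7, 3)) = 10.4403
d((3, 0), (-7, -17)) = 19.7231
d((-2, 5), (-5, 19)) = 14.3178
d((-2, 5), (-7, 3)) = 5.3852 <-- minimum
d((-2, 5), (-7, -17)) = 22.561
d((-5, 19), (-7, 3)) = 16.1245
d((-5, 19), (-7, -17)) = 36.0555
d((-7, 3), (-7, -17)) = 20.0

Closest pair: (-2, 5) and (-7, 3) with distance 5.3852

The closest pair is (-2, 5) and (-7, 3) with Euclidean distance 5.3852. For 6 points, brute-force pairwise comparison is shown above. For large n, the divide-and-conquer algorithm (sort by x, recurse on halves, check the dividing strip) achieves O(n log n).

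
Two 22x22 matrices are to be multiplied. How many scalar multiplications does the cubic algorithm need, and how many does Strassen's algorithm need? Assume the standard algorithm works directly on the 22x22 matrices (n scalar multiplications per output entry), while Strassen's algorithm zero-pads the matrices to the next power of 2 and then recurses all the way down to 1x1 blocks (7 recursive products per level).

Matrix multiplication for 22x22 matrices:

Strassen's algorithm requires power-of-2 dimensions. Pad 22x22 to 32x32 (next power of 2).

Standard algorithm: 22^3 = 10648 multiplications
Strassen's algorithm: 7^(log2(32)) = 7^5 = 16807 multiplications
Difference: 10648 - 16807 = -6159 (Strassen uses MORE here due to padding overhead — for small or just-over-power-of-2 n, padding can outweigh the per-level savings)

Standard: 10648 multiplications (22^3). Strassen: 16807 multiplications (7^5, after padding to 32x32). Strassen reduces 8 recursive multiplications to 7 at each level.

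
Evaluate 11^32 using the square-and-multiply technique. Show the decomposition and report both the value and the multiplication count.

Computing 11^32 by squaring (build up from 11^1; each line after the first costs one multiplication):

11^1 = 11
11^2 = (11^1)^2 = 11^2 = 121
11^4 = (11^2)^2 = 121^2 = 14641
11^8 = (11^4)^2 = 14641^2 = 214358881
11^16 = (11^8)^2 = 214358881^2 = 45949729863572161
11^32 = (11^16)^2 = 45949729863572161^2 = 2111377674535255285545615254209921

Result: 2111377674535255285545615254209921
Multiplications needed: 5 (5 lines after 11^1)

11^32 = 2111377674535255285545615254209921. Using exponentiation by squaring, this requires 5 multiplications. The key idea: if the exponent is even, square the half-power; if odd, multiply by the base once.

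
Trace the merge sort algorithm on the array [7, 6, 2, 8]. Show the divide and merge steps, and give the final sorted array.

Merge sort trace:

Split: [7, 6, 2, 8] -> [7, 6] and [2, 8]
  Split: [7, 6] -> [7] and [6]
  Merge: [7] + [6] -> [6, 7]
  Split: [2, 8] -> [2] and [8]
  Merge: [2] + [8] -> [2, 8]
Merge: [6, 7] + [2, 8] -> [2, 6, 7, 8]

Final sorted array: [2, 6, 7, 8]

The merge sort proceeds by recursively splitting the array and merging sorted halves.
After all merges, the sorted array is [2, 6, 7, 8].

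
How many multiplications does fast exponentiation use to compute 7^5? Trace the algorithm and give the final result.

Computing 7^5 by squaring (build up from 7^1; each line after the first costs one multiplication):

7^1 = 7
7^2 = (7^1)^2 = 7^2 = 49
7^4 = (7^2)^2 = 49^2 = 2401
7^5 = 7 * 7^4 = 7 * 2401 = 16807

Result: 16807
Multiplications needed: 3 (3 lines after 7^1)

7^5 = 16807. Using exponentiation by squaring, this requires 3 multiplications. The key idea: if the exponent is even, square the half-power; if odd, multiply by the base once.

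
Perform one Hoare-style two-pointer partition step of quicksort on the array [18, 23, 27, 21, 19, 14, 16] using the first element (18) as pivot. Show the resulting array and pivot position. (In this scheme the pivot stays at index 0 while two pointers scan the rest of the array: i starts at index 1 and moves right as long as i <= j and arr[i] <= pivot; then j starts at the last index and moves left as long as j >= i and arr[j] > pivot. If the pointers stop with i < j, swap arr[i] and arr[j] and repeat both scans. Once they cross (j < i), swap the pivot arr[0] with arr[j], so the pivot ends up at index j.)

Hoare-style two-pointer partition with pivot = 18:

Initial array: [18, 23, 27, 21, 19, 14, 16]

Pointers start at i = 1, j = 6.
i stops at index 1 (arr[1]=23 > 18), j stops at index 6 (arr[6]=16 <= 18): swap arr[1] and arr[6], array becomes [18, 16, 27, 21, 19, 14, 23]
i stops at index 2 (arr[2]=27 > 18), j stops at index 5 (arr[5]=14 <= 18): swap arr[2] and arr[5], array becomes [18, 16, 14, 21, 19, 27, 23]
i ends at 3, j ends at 2: the pointers have crossed (j < i), so scanning stops.

Swap pivot arr[0] with arr[2] to place pivot at position 2: [14, 16, 18, 21, 19, 27, 23]
Pivot position: 2

After partitioning with pivot 18, the array becomes [14, 16, 18, 21, 19, 27, 23]. The pivot is placed at index 2. All elements to the left of the pivot are <= 18, and all elements to the right are > 18.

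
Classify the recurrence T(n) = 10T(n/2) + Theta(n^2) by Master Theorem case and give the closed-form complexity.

Master Theorem for T(n) = 10T(n/2) + O(n^2):

a = 10, b = 2, c = 2
log_b(a) = log_2(10) = 3.3219

Case 1: c = 2 < log_2(10) = 3.3219
T(n) = O(n^(log_2 10))

For T(n) = 10T(n/2) + O(n^2): log_2(10) = 3.3219. This is Case 1 of the Master Theorem (c < log_b(a), work dominated by leaves), giving O(n^(log_2 10)).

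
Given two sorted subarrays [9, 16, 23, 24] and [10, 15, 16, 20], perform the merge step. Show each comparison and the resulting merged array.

Merging process:

Compare 9 vs 10: take 9 from left. Merged: [9]
Compare 16 vs 10: take 10 from right. Merged: [9, 10]
Compare 16 vs 15: take 15 from right. Merged: [9, 10, 15]
Compare 16 vs 16: take 16 from left. Merged: [9, 10, 15, 16]
Compare 23 vs 16: take 16 from right. Merged: [9, 10, 15, 16, 16]
Compare 23 vs 20: take 20 from right. Merged: [9, 10, 15, 16, 16, 20]
Append remaining from left: [23, 24]. Merged: [9, 10, 15, 16, 16, 20, 23, 24]

Final merged array: [9, 10, 15, 16, 16, 20, 23, 24]
Total comparisons: 6

The merged array is [9, 10, 15, 16, 16, 20, 23, 24], requiring 6 comparisons. The merge step runs in O(n) time where n is the total number of elements.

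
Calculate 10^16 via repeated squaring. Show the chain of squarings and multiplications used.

Computing 10^16 by squaring (build up from 10^1; each line after the first costs one multiplication):

10^1 = 10
10^2 = (10^1)^2 = 10^2 = 100
10^4 = (10^2)^2 = 100^2 = 10000
10^8 = (10^4)^2 = 10000^2 = 100000000
10^16 = (10^8)^2 = 100000000^2 = 10000000000000000

Result: 10000000000000000
Multiplications needed: 4 (4 lines after 10^1)

10^16 = 10000000000000000. Using exponentiation by squaring, this requires 4 multiplications. The key idea: if the exponent is even, square the half-power; if odd, multiply by the base once.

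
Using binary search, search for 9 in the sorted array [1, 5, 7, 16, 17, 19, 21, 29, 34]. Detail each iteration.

Binary search for 9 in [1, 5, 7, 16, 17, 19, 21, 29, 34]:

lo=0, hi=8, mid=4, arr[mid]=17 -> 17 > 9, search left half
lo=0, hi=3, mid=1, arr[mid]=5 -> 5 < 9, search right half
lo=2, hi=3, mid=2, arr[mid]=7 -> 7 < 9, search right half
lo=3, hi=3, mid=3, arr[mid]=16 -> 16 > 9, search left half
lo=3 > hi=2, target 9 not found

Binary search determines that 9 is not in the array after 4 comparisons. The search space was exhausted without finding the target.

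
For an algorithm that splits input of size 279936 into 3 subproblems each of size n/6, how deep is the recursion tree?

For divide and conquer with division factor 6:

Problem sizes at each level:
Level 0: 279936
Level 1: 46656
Level 2: 7776
Level 3: 1296
Level 4: 216
Level 5: 36
Level 6: 6
Level 7: 1

The root is level 0 and the size-1 base case is level 7 (the tree spans levels 0 through 7, i.e. 8 levels counting the root), so the depth is the number of divisions: log_6(279936) = 7

The recursion tree depth is log_6(279936) = 7. At each level, the problem size is divided by 6, so it takes 7 divisions to reduce to a base case of size 1. The algorithm makes 3 recursive calls at each level.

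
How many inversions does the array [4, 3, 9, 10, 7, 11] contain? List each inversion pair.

Finding inversions in [4, 3, 9, 10, 7, 11]:

(0, 1): arr[0]=4 > arr[1]=3
(2, 4): arr[2]=9 > arr[4]=7
(3, 4): arr[3]=10 > arr[4]=7

Total inversions: 3

The array has 3 inversion(s): (0,1), (2,4), (3,4). Each pair (i,j) satisfies i < j and arr[i] > arr[j].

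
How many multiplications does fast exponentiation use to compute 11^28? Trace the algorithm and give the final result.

Computing 11^28 by squaring (build up from 11^1; each line after the first costs one multiplication):

11^1 = 11
11^2 = (11^1)^2 = 11^2 = 121
11^3 = 11 * 11^2 = 11 * 121 = 1331
11^6 = (11^3)^2 = 1331^2 = 1771561
11^7 = 11 * 11^6 = 11 * 1771561 = 19487171
11^14 = (11^7)^2 = 19487171^2 = 379749833583241
11^28 = (11^14)^2 = 379749833583241^2 = 144209936106499234037676064081

Result: 144209936106499234037676064081
Multiplications needed: 6 (6 lines after 11^1)

11^28 = 144209936106499234037676064081. Using exponentiation by squaring, this requires 6 multiplications. The key idea: if the exponent is even, square the half-power; if odd, multiply by the base once.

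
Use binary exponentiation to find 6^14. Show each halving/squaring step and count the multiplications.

Computing 6^14 by squaring (build up from 6^1; each line after the first costs one multiplication):

6^1 = 6
6^2 = (6^1)^2 = 6^2 = 36
6^3 = 6 * 6^2 = 6 * 36 = 216
6^6 = (6^3)^2 = 216^2 = 46656
6^7 = 6 * 6^6 = 6 * 46656 = 279936
6^14 = (6^7)^2 = 279936^2 = 78364164096

Result: 78364164096
Multiplications needed: 5 (5 lines after 6^1)

6^14 = 78364164096. Using exponentiation by squaring, this requires 5 multiplications. The key idea: if the exponent is even, square the half-power; if odd, multiply by the base once.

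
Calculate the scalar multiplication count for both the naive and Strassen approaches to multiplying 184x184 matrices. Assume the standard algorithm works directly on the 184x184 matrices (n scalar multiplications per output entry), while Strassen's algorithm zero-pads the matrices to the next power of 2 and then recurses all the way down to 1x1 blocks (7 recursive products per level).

Matrix multiplication for 184x184 matrices:

Strassen's algorithm requires power-of-2 dimensions. Pad 184x184 to 256x256 (next power of 2).

Standard algorithm: 184^3 = 6229504 multiplications
Strassen's algorithm: 7^(log2(256)) = 7^8 = 5764801 multiplications
Savings: 6229504 - 5764801 = 464703 multiplications

Standard: 6229504 multiplications (184^3). Strassen: 5764801 multiplications (7^8, after padding to 256x256). Strassen reduces 8 recursive multiplications to 7 at each level.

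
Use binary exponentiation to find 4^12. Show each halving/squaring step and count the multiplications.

Computing 4^12 by squaring (build up from 4^1; each line after the first costs one multiplication):

4^1 = 4
4^2 = (4^1)^2 = 4^2 = 16
4^3 = 4 * 4^2 = 4 * 16 = 64
4^6 = (4^3)^2 = 64^2 = 4096
4^12 = (4^6)^2 = 4096^2 = 16777216

Result: 16777216
Multiplications needed: 4 (4 lines after 4^1)

4^12 = 16777216. Using exponentiation by squaring, this requires 4 multiplications. The key idea: if the exponent is even, square the half-power; if odd, multiply by the base once.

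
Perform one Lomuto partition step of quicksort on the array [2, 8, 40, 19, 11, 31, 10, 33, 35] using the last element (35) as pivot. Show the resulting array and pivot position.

Lomuto partition with pivot = 35:

Initial array: [2, 8, 40, 19, 11, 31, 10, 33, 35]

arr[0]=2 <= 35: swap with position 0, array becomes [2, 8, 40, 19, 11, 31, 10, 33, 35]
arr[1]=8 <= 35: swap with position 1, array becomes [2, 8, 40, 19, 11, 31, 10, 33, 35]
arr[2]=40 > 35: no swap
arr[3]=19 <= 35: swap with position 2, array becomes [2, 8, 19, 40, 11, 31, 10, 33, 35]
arr[4]=11 <= 35: swap with position 3, array becomes [2, 8, 19, 11, 40, 31, 10, 33, 35]
arr[5]=31 <= 35: swap with position 4, array becomes [2, 8, 19, 11, 31, 40, 10, 33, 35]
arr[6]=10 <= 35: swap with position 5, array becomes [2, 8, 19, 11, 31, 10, 40, 33, 35]
arr[7]=33 <= 35: swap with position 6, array becomes [2, 8, 19, 11, 31, 10, 33, 40, 35]

Place pivot at position 7: [2, 8, 19, 11, 31, 10, 33, 35, 40]
Pivot position: 7

After partitioning with pivot 35, the array becomes [2, 8, 19, 11, 31, 10, 33, 35, 40]. The pivot is placed at index 7. All elements to the left of the pivot are <= 35, and all elements to the right are > 35.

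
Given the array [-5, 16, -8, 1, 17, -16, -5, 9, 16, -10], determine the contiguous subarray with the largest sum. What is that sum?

Using Kadane's algorithm on [-5, 16, -8, 1, 17, -16, -5, 9, 16, -10]:

Scanning through the array:
Position 1 (value 16): max_ending_here = 16, max_so_far = 16
Position 2 (value -8): max_ending_here = 8, max_so_far = 16
Position 3 (value 1): max_ending_here = 9, max_so_far = 16
Position 4 (value 17): max_ending_here = 26, max_so_far = 26
Position 5 (value -16): max_ending_here = 10, max_so_far = 26
Position 6 (value -5): max_ending_here = 5, max_so_far = 26
Position 7 (value 9): max_ending_here = 14, max_so_far = 26
Position 8 (value 16): max_ending_here = 30, max_so_far = 30
Position 9 (value -10): max_ending_here = 20, max_so_far = 30

Maximum subarray: [16, -8, 1, 17, -16, -5, 9, 16]
Maximum sum: 30

The maximum subarray is [16, -8, 1, 17, -16, -5, 9, 16] with sum 30. This subarray runs from index 1 to index 8.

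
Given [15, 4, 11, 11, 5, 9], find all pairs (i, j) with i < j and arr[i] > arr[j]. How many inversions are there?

Finding inversions in [15, 4, 11, 11, 5, 9]:

(0, 1): arr[0]=15 > arr[1]=4
(0, 2): arr[0]=15 > arr[2]=11
(0, 3): arr[0]=15 > arr[3]=11
(0, 4): arr[0]=15 > arr[4]=5
(0, 5): arr[0]=15 > arr[5]=9
(2, 4): arr[2]=11 > arr[4]=5
(2, 5): arr[2]=11 > arr[5]=9
(3, 4): arr[3]=11 > arr[4]=5
(3, 5): arr[3]=11 > arr[5]=9

Total inversions: 9

The array has 9 inversion(s): (0,1), (0,2), (0,3), (0,4), (0,5), (2,4), (2,5), (3,4), (3,5). Each pair (i,j) satisfies i < j and arr[i] > arr[j].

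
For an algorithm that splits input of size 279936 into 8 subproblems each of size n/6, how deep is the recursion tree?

For divide and conquer with division factor 6:

Problem sizes at each level:
Level 0: 279936
Level 1: 46656
Level 2: 7776
Level 3: 1296
Level 4: 216
Level 5: 36
Level 6: 6
Level 7: 1

The root is level 0 and the size-1 base case is level 7 (the tree spans levels 0 through 7, i.e. 8 levels counting the root), so the depth is the number of divisions: log_6(279936) = 7

The recursion tree depth is log_6(279936) = 7. At each level, the problem size is divided by 6, so it takes 7 divisions to reduce to a base case of size 1. The algorithm makes 8 recursive calls at each level.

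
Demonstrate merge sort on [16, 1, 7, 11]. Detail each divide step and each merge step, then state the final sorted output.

Merge sort trace:

Split: [16, 1, 7, 11] -> [16, 1] and [7, 11]
  Split: [16, 1] -> [16] and [1]
  Merge: [16] + [1] -> [1, 16]
  Split: [7, 11] -> [7] and [11]
  Merge: [7] + [11] -> [7, 11]
Merge: [1, 16] + [7, 11] -> [1, 7, 11, 16]

Final sorted array: [1, 7, 11, 16]

The merge sort proceeds by recursively splitting the array and merging sorted halves.
After all merges, the sorted array is [1, 7, 11, 16].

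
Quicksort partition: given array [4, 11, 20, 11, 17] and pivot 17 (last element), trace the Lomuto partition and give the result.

Lomuto partition with pivot = 17:

Initial array: [4, 11, 20, 11, 17]

arr[0]=4 <= 17: swap with position 0, array becomes [4, 11, 20, 11, 17]
arr[1]=11 <= 17: swap with position 1, array becomes [4, 11, 20, 11, 17]
arr[2]=20 > 17: no swap
arr[3]=11 <= 17: swap with position 2, array becomes [4, 11, 11, 20, 17]

Place pivot at position 3: [4, 11, 11, 17, 20]
Pivot position: 3

After partitioning with pivot 17, the array becomes [4, 11, 11, 17, 20]. The pivot is placed at index 3. All elements to the left of the pivot are <= 17, and all elements to the right are > 17.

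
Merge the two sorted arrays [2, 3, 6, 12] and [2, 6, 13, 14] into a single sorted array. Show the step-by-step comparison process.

Merging process:

Compare 2 vs 2: take 2 from left. Merged: [2]
Compare 3 vs 2: take 2 from right. Merged: [2, 2]
Compare 3 vs 6: take 3 from left. Merged: [2, 2, 3]
Compare 6 vs 6: take 6 from left. Merged: [2, 2, 3, 6]
Compare 12 vs 6: take 6 from right. Merged: [2, 2, 3, 6, 6]
Compare 12 vs 13: take 12 from left. Merged: [2, 2, 3, 6, 6, 12]
Append remaining from right: [13, 14]. Merged: [2, 2, 3, 6, 6, 12, 13, 14]

Final merged array: [2, 2, 3, 6, 6, 12, 13, 14]
Total comparisons: 6

The merged array is [2, 2, 3, 6, 6, 12, 13, 14], requiring 6 comparisons. The merge step runs in O(n) time where n is the total number of elements.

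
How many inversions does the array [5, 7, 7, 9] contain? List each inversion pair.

Finding inversions in [5, 7, 7, 9]:


Total inversions: 0

The array has 0 inversions. It is already sorted.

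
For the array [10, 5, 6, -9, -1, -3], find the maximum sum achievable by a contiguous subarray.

Using Kadane's algorithm on [10, 5, 6, -9, -1, -3]:

Scanning through the array:
Position 1 (value 5): max_ending_here = 15, max_so_far = 15
Position 2 (value 6): max_ending_here = 21, max_so_far = 21
Position 3 (value -9): max_ending_here = 12, max_so_far = 21
Position 4 (value -1): max_ending_here = 11, max_so_far = 21
Position 5 (value -3): max_ending_here = 8, max_so_far = 21

Maximum subarray: [10, 5, 6]
Maximum sum: 21

The maximum subarray is [10, 5, 6] with sum 21. This subarray runs from index 0 to index 2.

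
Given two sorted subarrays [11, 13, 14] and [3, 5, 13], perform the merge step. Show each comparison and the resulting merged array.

Merging process:

Compare 11 vs 3: take 3 from right. Merged: [3]
Compare 11 vs 5: take 5 from right. Merged: [3, 5]
Compare 11 vs 13: take 11 from left. Merged: [3, 5, 11]
Compare 13 vs 13: take 13 from left. Merged: [3, 5, 11, 13]
Compare 14 vs 13: take 13 from right. Merged: [3, 5, 11, 13, 13]
Append remaining from left: [14]. Merged: [3, 5, 11, 13, 13, 14]

Final merged array: [3, 5, 11, 13, 13, 14]
Total comparisons: 5

The merged array is [3, 5, 11, 13, 13, 14], requiring 5 comparisons. The merge step runs in O(n) time where n is the total number of elements.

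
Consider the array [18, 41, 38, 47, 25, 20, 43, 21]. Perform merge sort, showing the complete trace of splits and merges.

Merge sort trace:

Split: [18, 41, 38, 47, 25, 20, 43, 21] -> [18, 41, 38, 47] and [25, 20, 43, 21]
  Split: [18, 41, 38, 47] -> [18, 41] and [38, 47]
    Split: [18, 41] -> [18] and [41]
    Merge: [18] + [41] -> [18, 41]
    Split: [38, 47] -> [38] and [47]
    Merge: [38] + [47] -> [38, 47]
  Merge: [18, 41] + [38, 47] -> [18, 38, 41, 47]
  Split: [25, 20, 43, 21] -> [25, 20] and [43, 21]
    Split: [25, 20] -> [25] and [20]
    Merge: [25] + [20] -> [20, 25]
    Split: [43, 21] -> [43] and [21]
    Merge: [43] + [21] -> [21, 43]
  Merge: [20, 25] + [21, 43] -> [20, 21, 25, 43]
Merge: [18, 38, 41, 47] + [20, 21, 25, 43] -> [18, 20, 21, 25, 38, 41, 43, 47]

Final sorted array: [18, 20, 21, 25, 38, 41, 43, 47]

The merge sort proceeds by recursively splitting the array and merging sorted halves.
After all merges, the sorted array is [18, 20, 21, 25, 38, 41, 43, 47].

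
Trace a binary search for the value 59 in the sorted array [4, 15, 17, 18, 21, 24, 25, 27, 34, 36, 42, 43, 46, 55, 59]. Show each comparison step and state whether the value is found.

Binary search for 59 in [4, 15, 17, 18, 21, 24, 25, 27, 34, 36, 42, 43, 46, 55, 59]:

lo=0, hi=14, mid=7, arr[mid]=27 -> 27 < 59, search right half
lo=8, hi=14, mid=11, arr[mid]=43 -> 43 < 59, search right half
lo=12, hi=14, mid=13, arr[mid]=55 -> 55 < 59, search right half
lo=14, hi=14, mid=14, arr[mid]=59 -> Found target at index 14!

Binary search finds 59 at index 14 after 4 comparisons. The search repeatedly halves the search space by comparing with the middle element.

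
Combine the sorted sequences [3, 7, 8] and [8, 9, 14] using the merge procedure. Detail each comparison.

Merging process:

Compare 3 vs 8: take 3 from left. Merged: [3]
Compare 7 vs 8: take 7 from left. Merged: [3, 7]
Compare 8 vs 8: take 8 from left. Merged: [3, 7, 8]
Append remaining from right: [8, 9, 14]. Merged: [3, 7, 8, 8, 9, 14]

Final merged array: [3, 7, 8, 8, 9, 14]
Total comparisons: 3

The merged array is [3, 7, 8, 8, 9, 14], requiring 3 comparisons. The merge step runs in O(n) time where n is the total number of elements.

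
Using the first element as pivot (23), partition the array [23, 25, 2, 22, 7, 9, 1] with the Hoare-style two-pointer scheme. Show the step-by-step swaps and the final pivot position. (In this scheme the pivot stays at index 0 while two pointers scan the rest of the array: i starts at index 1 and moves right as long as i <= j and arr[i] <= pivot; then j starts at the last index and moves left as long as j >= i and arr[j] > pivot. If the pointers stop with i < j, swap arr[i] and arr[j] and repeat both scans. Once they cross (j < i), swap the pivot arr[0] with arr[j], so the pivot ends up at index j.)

Hoare-style two-pointer partition with pivot = 23:

Initial array: [23, 25, 2, 22, 7, 9, 1]

Pointers start at i = 1, j = 6.
i stops at index 1 (arr[1]=25 > 23), j stops at index 6 (arr[6]=1 <= 23): swap arr[1] and arr[6], array becomes [23, 1, 2, 22, 7, 9, 25]
i ends at 6, j ends at 5: the pointers have crossed (j < i), so scanning stops.

Swap pivot arr[0] with arr[5] to place pivot at position 5: [9, 1, 2, 22, 7, 23, 25]
Pivot position: 5

After partitioning with pivot 23, the array becomes [9, 1, 2, 22, 7, 23, 25]. The pivot is placed at index 5. All elements to the left of the pivot are <= 23, and all elements to the right are > 23.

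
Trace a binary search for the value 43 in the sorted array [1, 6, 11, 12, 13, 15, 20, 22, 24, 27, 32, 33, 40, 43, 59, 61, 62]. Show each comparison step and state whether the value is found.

Binary search for 43 in [1, 6, 11, 12, 13, 15, 20, 22, 24, 27, 32, 33, 40, 43, 59, 61, 62]:

lo=0, hi=16, mid=8, arr[mid]=24 -> 24 < 43, search right half
lo=9, hi=16, mid=12, arr[mid]=40 -> 40 < 43, search right half
lo=13, hi=16, mid=14, arr[mid]=59 -> 59 > 43, search left half
lo=13, hi=13, mid=13, arr[mid]=43 -> Found target at index 13!

Binary search finds 43 at index 13 after 4 comparisons. The search repeatedly halves the search space by comparing with the middle element.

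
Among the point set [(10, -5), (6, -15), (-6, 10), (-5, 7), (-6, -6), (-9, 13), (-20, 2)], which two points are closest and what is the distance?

Computing all pairwise distances among 7 points:

d((10, -5), (6, -15)) = 10.7703
d((10, -5), (-6, 10)) = 21.9317
d((10, -5), (-5, 7)) = 19.2094
d((10, -5), (-6, -6)) = 16.0312
d((10, -5), (-9, 13)) = 26.1725
d((10, -5), (-20, 2)) = 30.8058
d((6, -15), (-6, 10)) = 27.7308
d((6, -15), (-5, 7)) = 24.5967
d((6, -15), (-6, -6)) = 15.0
d((6, -15), (-9, 13)) = 31.7648
d((6, -15), (-20, 2)) = 31.0644
d((-6, 10), (-5, 7)) = 3.1623 <-- minimum
d((-6, 10), (-6, -6)) = 16.0
d((-6, 10), (-9, 13)) = 4.2426
d((-6, 10), (-20, 2)) = 16.1245
d((-5, 7), (-6, -6)) = 13.0384
d((-5, 7), (-9, 13)) = 7.2111
d((-5, 7), (-20, 2)) = 15.8114
d((-6, -6), (-9, 13)) = 19.2354
d((-6, -6), (-20, 2)) = 16.1245
d((-9, 13), (-20, 2)) = 15.5563

Closest pair: (-6, 10) and (-5, 7) with distance 3.1623

The closest pair is (-6, 10) and (-5, 7) with Euclidean distance 3.1623. For 7 points, brute-force pairwise comparison is shown above. For large n, the divide-and-conquer algorithm (sort by x, recurse on halves, check the dividing strip) achieves O(n log n).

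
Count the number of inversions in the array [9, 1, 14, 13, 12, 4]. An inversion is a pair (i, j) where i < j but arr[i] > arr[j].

Finding inversions in [9, 1, 14, 13, 12, 4]:

(0, 1): arr[0]=9 > arr[1]=1
(0, 5): arr[0]=9 > arr[5]=4
(2, 3): arr[2]=14 > arr[3]=13
(2, 4): arr[2]=14 > arr[4]=12
(2, 5): arr[2]=14 > arr[5]=4
(3, 4): arr[3]=13 > arr[4]=12
(3, 5): arr[3]=13 > arr[5]=4
(4, 5): arr[4]=12 > arr[5]=4

Total inversions: 8

The array has 8 inversion(s): (0,1), (0,5), (2,3), (2,4), (2,5), (3,4), (3,5), (4,5). Each pair (i,j) satisfies i < j and arr[i] > arr[j].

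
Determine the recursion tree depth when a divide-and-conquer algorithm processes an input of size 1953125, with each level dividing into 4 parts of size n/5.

For divide and conquer with division factor 5:

Problem sizes at each level:
Level 0: 1953125
Level 1: 390625
Level 2: 78125
Level 3: 15625
Level 4: 3125
Level 5: 625
Level 6: 125
Level 7: 25
Level 8: 5
Level 9: 1

The root is level 0 and the size-1 base case is level 9 (the tree spans levels 0 through 9, i.e. 10 levels counting the root), so the depth is the number of divisions: log_5(1953125) = 9

The recursion tree depth is log_5(1953125) = 9. At each level, the problem size is divided by 5, so it takes 9 divisions to reduce to a base case of size 1. The algorithm makes 4 recursive calls at each level.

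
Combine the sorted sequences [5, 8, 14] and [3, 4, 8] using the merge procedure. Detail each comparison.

Merging process:

Compare 5 vs 3: take 3 from right. Merged: [3]
Compare 5 vs 4: take 4 from right. Merged: [3, 4]
Compare 5 vs 8: take 5 from left. Merged: [3, 4, 5]
Compare 8 vs 8: take 8 from left. Merged: [3, 4, 5, 8]
Compare 14 vs 8: take 8 from right. Merged: [3, 4, 5, 8, 8]
Append remaining from left: [14]. Merged: [3, 4, 5, 8, 8, 14]

Final merged array: [3, 4, 5, 8, 8, 14]
Total comparisons: 5

The merged array is [3, 4, 5, 8, 8, 14], requiring 5 comparisons. The merge step runs in O(n) time where n is the total number of elements.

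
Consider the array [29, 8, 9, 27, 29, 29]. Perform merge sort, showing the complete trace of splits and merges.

Merge sort trace:

Split: [29, 8, 9, 27, 29, 29] -> [29, 8, 9] and [27, 29, 29]
  Split: [29, 8, 9] -> [29] and [8, 9]
    Split: [8, 9] -> [8] and [9]
    Merge: [8] + [9] -> [8, 9]
  Merge: [29] + [8, 9] -> [8, 9, 29]
  Split: [27, 29, 29] -> [27] and [29, 29]
    Split: [29, 29] -> [29] and [29]
    Merge: [29] + [29] -> [29, 29]
  Merge: [27] + [29, 29] -> [27, 29, 29]
Merge: [8, 9, 29] + [27, 29, 29] -> [8, 9, 27, 29, 29, 29]

Final sorted array: [8, 9, 27, 29, 29, 29]

The merge sort proceeds by recursively splitting the array and merging sorted halves.
After all merges, the sorted array is [8, 9, 27, 29, 29, 29].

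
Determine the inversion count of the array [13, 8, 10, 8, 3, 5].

Finding inversions in [13, 8, 10, 8, 3, 5]:

(0, 1): arr[0]=13 > arr[1]=8
(0, 2): arr[0]=13 > arr[2]=10
(0, 3): arr[0]=13 > arr[3]=8
(0, 4): arr[0]=13 > arr[4]=3
(0, 5): arr[0]=13 > arr[5]=5
(1, 4): arr[1]=8 > arr[4]=3
(1, 5): arr[1]=8 > arr[5]=5
(2, 3): arr[2]=10 > arr[3]=8
(2, 4): arr[2]=10 > arr[4]=3
(2, 5): arr[2]=10 > arr[5]=5
(3, 4): arr[3]=8 > arr[4]=3
(3, 5): arr[3]=8 > arr[5]=5

Total inversions: 12

The array has 12 inversion(s): (0,1), (0,2), (0,3), (0,4), (0,5), (1,4), (1,5), (2,3), (2,4), (2,5), (3,4), (3,5). Each pair (i,j) satisfies i < j and arr[i] > arr[j].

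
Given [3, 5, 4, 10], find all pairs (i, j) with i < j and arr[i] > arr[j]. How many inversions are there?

Finding inversions in [3, 5, 4, 10]:

(1, 2): arr[1]=5 > arr[2]=4

Total inversions: 1

The array has 1 inversion(s): (1,2). Each pair (i,j) satisfies i < j and arr[i] > arr[j].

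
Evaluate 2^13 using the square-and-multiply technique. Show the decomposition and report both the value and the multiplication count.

Computing 2^13 by squaring (build up from 2^1; each line after the first costs one multiplication):

2^1 = 2
2^2 = (2^1)^2 = 2^2 = 4
2^3 = 2 * 2^2 = 2 * 4 = 8
2^6 = (2^3)^2 = 8^2 = 64
2^12 = (2^6)^2 = 64^2 = 4096
2^13 = 2 * 2^12 = 2 * 4096 = 8192

Result: 8192
Multiplications needed: 5 (5 lines after 2^1)

2^13 = 8192. Using exponentiation by squaring, this requires 5 multiplications. The key idea: if the exponent is even, square the half-power; if odd, multiply by the base once.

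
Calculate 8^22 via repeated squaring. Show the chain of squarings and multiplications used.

Computing 8^22 by squaring (build up from 8^1; each line after the first costs one multiplication):

8^1 = 8
8^2 = (8^1)^2 = 8^2 = 64
8^4 = (8^2)^2 = 64^2 = 4096
8^5 = 8 * 8^4 = 8 * 4096 = 32768
8^10 = (8^5)^2 = 32768^2 = 1073741824
8^11 = 8 * 8^10 = 8 * 1073741824 = 8589934592
8^22 = (8^11)^2 = 8589934592^2 = 73786976294838206464

Result: 73786976294838206464
Multiplications needed: 6 (6 lines after 8^1)

8^22 = 73786976294838206464. Using exponentiation by squaring, this requires 6 multiplications. The key idea: if the exponent is even, square the half-power; if odd, multiply by the base once.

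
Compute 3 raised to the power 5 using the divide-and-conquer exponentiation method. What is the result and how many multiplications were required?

Computing 3^5 by squaring (build up from 3^1; each line after the first costs one multiplication):

3^1 = 3
3^2 = (3^1)^2 = 3^2 = 9
3^4 = (3^2)^2 = 9^2 = 81
3^5 = 3 * 3^4 = 3 * 81 = 243

Result: 243
Multiplications needed: 3 (3 lines after 3^1)

3^5 = 243. Using exponentiation by squaring, this requires 3 multiplications. The key idea: if the exponent is even, square the half-power; if odd, multiply by the base once.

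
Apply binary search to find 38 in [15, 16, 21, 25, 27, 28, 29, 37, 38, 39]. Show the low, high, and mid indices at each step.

Binary search for 38 in [15, 16, 21, 25, 27, 28, 29, 37, 38, 39]:

lo=0, hi=9, mid=4, arr[mid]=27 -> 27 < 38, search right half
lo=5, hi=9, mid=7, arr[mid]=37 -> 37 < 38, search right half
lo=8, hi=9, mid=8, arr[mid]=38 -> Found target at index 8!

Binary search finds 38 at index 8 after 3 comparisons. The search repeatedly halves the search space by comparing with the middle element.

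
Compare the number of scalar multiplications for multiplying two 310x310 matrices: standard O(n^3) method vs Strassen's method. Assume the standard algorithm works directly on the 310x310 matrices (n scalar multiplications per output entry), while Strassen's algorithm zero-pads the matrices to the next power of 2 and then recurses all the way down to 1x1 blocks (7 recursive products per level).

Matrix multiplication for 310x310 matrices:

Strassen's algorithm requires power-of-2 dimensions. Pad 310x310 to 512x512 (next power of 2).

Standard algorithm: 310^3 = 29791000 multiplications
Strassen's algorithm: 7^(log2(512)) = 7^9 = 40353607 multiplications
Difference: 29791000 - 40353607 = -10562607 (Strassen uses MORE here due to padding overhead — for small or just-over-power-of-2 n, padding can outweigh the per-level savings)

Standard: 29791000 multiplications (310^3). Strassen: 40353607 multiplications (7^9, after padding to 512x512). Strassen reduces 8 recursive multiplications to 7 at each level.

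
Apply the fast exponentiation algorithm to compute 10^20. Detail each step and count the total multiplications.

Computing 10^20 by squaring (build up from 10^1; each line after the first costs one multiplication):

10^1 = 10
10^2 = (10^1)^2 = 10^2 = 100
10^4 = (10^2)^2 = 100^2 = 10000
10^5 = 10 * 10^4 = 10 * 10000 = 100000
10^10 = (10^5)^2 = 100000^2 = 10000000000
10^20 = (10^10)^2 = 10000000000^2 = 100000000000000000000

Result: 100000000000000000000
Multiplications needed: 5 (5 lines after 10^1)

10^20 = 100000000000000000000. Using exponentiation by squaring, this requires 5 multiplications. The key idea: if the exponent is even, square the half-power; if odd, multiply by the base once.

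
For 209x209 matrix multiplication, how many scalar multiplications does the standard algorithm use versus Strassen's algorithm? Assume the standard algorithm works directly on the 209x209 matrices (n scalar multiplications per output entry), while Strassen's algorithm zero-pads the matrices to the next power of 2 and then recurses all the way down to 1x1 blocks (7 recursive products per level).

Matrix multiplication for 209x209 matrices:

Strassen's algorithm requires power-of-2 dimensions. Pad 209x209 to 256x256 (next power of 2).

Standard algorithm: 209^3 = 9129329 multiplications
Strassen's algorithm: 7^(log2(256)) = 7^8 = 5764801 multiplications
Savings: 9129329 - 5764801 = 3364528 multiplications

Standard: 9129329 multiplications (209^3). Strassen: 5764801 multiplications (7^8, after padding to 256x256). Strassen reduces 8 recursive multiplications to 7 at each level.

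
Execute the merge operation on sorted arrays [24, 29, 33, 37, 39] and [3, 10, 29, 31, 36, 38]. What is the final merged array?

Merging process:

Compare 24 vs 3: take 3 from right. Merged: [3]
Compare 24 vs 10: take 10 from right. Merged: [3, 10]
Compare 24 vs 29: take 24 from left. Merged: [3, 10, 24]
Compare 29 vs 29: take 29 from left. Merged: [3, 10, 24, 29]
Compare 33 vs 29: take 29 from right. Merged: [3, 10, 24, 29, 29]
Compare 33 vs 31: take 31 from right. Merged: [3, 10, 24, 29, 29, 31]
Compare 33 vs 36: take 33 from left. Merged: [3, 10, 24, 29, 29, 31, 33]
Compare 37 vs 36: take 36 from right. Merged: [3, 10, 24, 29, 29, 31, 33, 36]
Compare 37 vs 38: take 37 from left. Merged: [3, 10, 24, 29, 29, 31, 33, 36, 37]
Compare 39 vs 38: take 38 from right. Merged: [3, 10, 24, 29, 29, 31, 33, 36, 37, 38]
Append remaining from left: [39]. Merged: [3, 10, 24, 29, 29, 31, 33, 36, 37, 38, 39]

Final merged array: [3, 10, 24, 29, 29, 31, 33, 36, 37, 38, 39]
Total comparisons: 10

The merged array is [3, 10, 24, 29, 29, 31, 33, 36, 37, 38, 39], requiring 10 comparisons. The merge step runs in O(n) time where n is the total number of elements.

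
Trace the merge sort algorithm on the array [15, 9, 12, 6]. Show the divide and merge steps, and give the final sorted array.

Merge sort trace:

Split: [15, 9, 12, 6] -> [15, 9] and [12, 6]
  Split: [15, 9] -> [15] and [9]
  Merge: [15] + [9] -> [9, 15]
  Split: [12, 6] -> [12] and [6]
  Merge: [12] + [6] -> [6, 12]
Merge: [9, 15] + [6, 12] -> [6, 9, 12, 15]

Final sorted array: [6, 9, 12, 15]

The merge sort proceeds by recursively splitting the array and merging sorted halves.
After all merges, the sorted array is [6, 9, 12, 15].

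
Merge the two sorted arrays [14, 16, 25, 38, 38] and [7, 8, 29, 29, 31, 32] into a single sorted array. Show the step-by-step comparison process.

Merging process:

Compare 14 vs 7: take 7 from right. Merged: [7]
Compare 14 vs 8: take 8 from right. Merged: [7, 8]
Compare 14 vs 29: take 14 from left. Merged: [7, 8, 14]
Compare 16 vs 29: take 16 from left. Merged: [7, 8, 14, 16]
Compare 25 vs 29: take 25 from left. Merged: [7, 8, 14, 16, 25]
Compare 38 vs 29: take 29 from right. Merged: [7, 8, 14, 16, 25, 29]
Compare 38 vs 29: take 29 from right. Merged: [7, 8, 14, 16, 25, 29, 29]
Compare 38 vs 31: take 31 from right. Merged: [7, 8, 14, 16, 25, 29, 29, 31]
Compare 38 vs 32: take 32 from right. Merged: [7, 8, 14, 16, 25, 29, 29, 31, 32]
Append remaining from left: [38, 38]. Merged: [7, 8, 14, 16, 25, 29, 29, 31, 32, 38, 38]

Final merged array: [7, 8, 14, 16, 25, 29, 29, 31, 32, 38, 38]
Total comparisons: 9

The merged array is [7, 8, 14, 16, 25, 29, 29, 31, 32, 38, 38], requiring 9 comparisons. The merge step runs in O(n) time where n is the total number of elements.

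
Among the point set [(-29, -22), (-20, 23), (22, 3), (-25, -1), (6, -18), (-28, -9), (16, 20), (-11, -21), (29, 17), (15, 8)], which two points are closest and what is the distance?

Computing all pairwise distances among 10 points:

d((-29, -22), (-20, 23)) = 45.8912
d((-29, -22), (22, 3)) = 56.7979
d((-29, -22), (-25, -1)) = 21.3776
d((-29, -22), (6, -18)) = 35.2278
d((-29, -22), (-28, -9)) = 13.0384
d((-29, -22), (16, 20)) = 61.5549
d((-29, -22), (-11, -21)) = 18.0278
d((-29, -22), (29, 17)) = 69.8928
d((-29, -22), (15, 8)) = 53.2541
d((-20, 23), (22, 3)) = 46.5188
d((-20, 23), (-25, -1)) = 24.5153
d((-20, 23), (6, -18)) = 48.5489
d((-20, 23), (-28, -9)) = 32.9848
d((-20, 23), (16, 20)) = 36.1248
d((-20, 23), (-11, -21)) = 44.911
d((-20, 23), (29, 17)) = 49.366
d((-20, 23), (15, 8)) = 38.0789
d((22, 3), (-25, -1)) = 47.1699
d((22, 3), (6, -18)) = 26.4008
d((22, 3), (-28, -9)) = 51.4198
d((22, 3), (16, 20)) = 18.0278
d((22, 3), (-11, -21)) = 40.8044
d((22, 3), (29, 17)) = 15.6525
d((22, 3), (15, 8)) = 8.6023
d((-25, -1), (6, -18)) = 35.3553
d((-25, -1), (-28, -9)) = 8.544 <-- minimum
d((-25, -1), (16, 20)) = 46.0652
d((-25, -1), (-11, -21)) = 24.4131
d((-25, -1), (29, 17)) = 56.921
d((-25, -1), (15, 8)) = 41.0
d((6, -18), (-28, -9)) = 35.171
d((6, -18), (16, 20)) = 39.2938
d((6, -18), (-11, -21)) = 17.2627
d((6, -18), (29, 17)) = 41.8808
d((6, -18), (15, 8)) = 27.5136
d((-28, -9), (16, 20)) = 52.6972
d((-28, -9), (-11, -21)) = 20.8087
d((-28, -9), (29, 17)) = 62.6498
d((-28, -9), (15, 8)) = 46.2385
d((16, 20), (-11, -21)) = 49.0918
d((16, 20), (29, 17)) = 13.3417
d((16, 20), (15, 8)) = 12.0416
d((-11, -21), (29, 17)) = 55.1725
d((-11, -21), (15, 8)) = 38.9487
d((29, 17), (15, 8)) = 16.6433

Closest pair: (-25, -1) and (-28, -9) with distance 8.544

The closest pair is (-25, -1) and (-28, -9) with Euclidean distance 8.544. For 10 points, brute-force pairwise comparison is shown above. For large n, the divide-and-conquer algorithm (sort by x, recurse on halves, check the dividing strip) achieves O(n log n).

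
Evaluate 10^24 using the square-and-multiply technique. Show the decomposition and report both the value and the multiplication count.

Computing 10^24 by squaring (build up from 10^1; each line after the first costs one multiplication):

10^1 = 10
10^2 = (10^1)^2 = 10^2 = 100
10^3 = 10 * 10^2 = 10 * 100 = 1000
10^6 = (10^3)^2 = 1000^2 = 1000000
10^12 = (10^6)^2 = 1000000^2 = 1000000000000
10^24 = (10^12)^2 = 1000000000000^2 = 1000000000000000000000000

Result: 1000000000000000000000000
Multiplications needed: 5 (5 lines after 10^1)

10^24 = 1000000000000000000000000. Using exponentiation by squaring, this requires 5 multiplications. The key idea: if the exponent is even, square the half-power; if odd, multiply by the base once.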